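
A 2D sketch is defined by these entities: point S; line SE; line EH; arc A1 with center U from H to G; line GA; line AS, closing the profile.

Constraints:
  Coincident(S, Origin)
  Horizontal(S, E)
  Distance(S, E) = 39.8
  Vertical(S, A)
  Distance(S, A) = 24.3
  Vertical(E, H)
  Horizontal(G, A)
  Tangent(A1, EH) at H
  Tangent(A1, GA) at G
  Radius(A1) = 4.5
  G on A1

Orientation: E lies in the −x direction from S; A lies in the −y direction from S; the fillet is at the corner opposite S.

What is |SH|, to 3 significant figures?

44.5

The virtual corner opposite S is at (-39.8, -24.3). Tangency of A1 to EH means the radius UH is perpendicular to EH and since A1 is tangent to GA there, UG ⟂ GA, with radius 4.5, so the center U sits 4.5 in from both sides at U = (-35.3, -19.8). That places the tangent points at H = (-39.8, -19.8) on EH and G = (-35.3, -24.3) on GA. Then |SH| = |H − S| = 44.5.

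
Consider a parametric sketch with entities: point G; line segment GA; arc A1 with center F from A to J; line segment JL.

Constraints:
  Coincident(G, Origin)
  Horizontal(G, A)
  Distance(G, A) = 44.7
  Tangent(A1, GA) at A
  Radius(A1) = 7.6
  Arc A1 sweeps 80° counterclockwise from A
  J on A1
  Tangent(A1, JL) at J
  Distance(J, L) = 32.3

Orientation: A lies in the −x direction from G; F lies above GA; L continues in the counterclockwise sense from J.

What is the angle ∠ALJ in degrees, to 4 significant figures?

8.971°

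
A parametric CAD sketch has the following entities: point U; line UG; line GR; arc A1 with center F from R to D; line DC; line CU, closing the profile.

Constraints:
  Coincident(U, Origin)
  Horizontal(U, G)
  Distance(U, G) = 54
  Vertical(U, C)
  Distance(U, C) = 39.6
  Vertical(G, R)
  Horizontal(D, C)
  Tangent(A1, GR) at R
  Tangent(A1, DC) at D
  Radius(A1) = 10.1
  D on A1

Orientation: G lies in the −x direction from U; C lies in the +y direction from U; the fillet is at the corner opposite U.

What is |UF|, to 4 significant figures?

52.89

UC is vertical with |UC| = 39.6 and C on the +y side, so C = (0.000, 39.60). The virtual corner opposite U is at (-54.00, 39.60). Tangency of A1 to GR means the radius FR is perpendicular to GR and since A1 is tangent to DC there, FD ⟂ DC, with radius 10.1, so the center F sits 10.1 in from both sides at F = (-43.90, 29.50). Then |UF| = |F − U| = 52.89.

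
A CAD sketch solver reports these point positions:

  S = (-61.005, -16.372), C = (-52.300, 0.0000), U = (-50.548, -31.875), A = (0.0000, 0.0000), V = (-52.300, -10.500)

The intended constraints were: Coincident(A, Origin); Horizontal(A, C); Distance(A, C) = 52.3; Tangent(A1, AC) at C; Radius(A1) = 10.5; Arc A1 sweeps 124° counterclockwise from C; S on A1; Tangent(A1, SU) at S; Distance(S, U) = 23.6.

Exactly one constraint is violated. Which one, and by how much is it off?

Distance(S, U) = 23.6 — off by 4.90.

A = (0.00, 0.00) ✓; A.y = 0.00, C.y = 0.00 ✓; |AC| = 52.30 ✓; ∠(VC, CA) = 90.00° ✓; |VC| = 10.50 ✓; bearing(V→S) − bearing(V→C) = 124.0° ✓; |VS| = 10.50 ✓; ∠(VS, SU) = 90.00° ✓; |SU| = 18.70 ✗.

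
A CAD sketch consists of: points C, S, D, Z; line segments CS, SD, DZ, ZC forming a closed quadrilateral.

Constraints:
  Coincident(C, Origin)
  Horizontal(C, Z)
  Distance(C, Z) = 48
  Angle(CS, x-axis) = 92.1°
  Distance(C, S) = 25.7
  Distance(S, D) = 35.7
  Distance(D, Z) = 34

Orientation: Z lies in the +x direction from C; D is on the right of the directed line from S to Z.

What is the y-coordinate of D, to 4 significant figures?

-6.448

C is at the origin; C and Z share the same y with |CZ| = 48.0 and Z in +x, so Z = (48.0, 0). CS runs at 92.1° with |CS| = 25.7, so S = (-0.9417, 25.68). D is determined by |SD| = 35.7 and |DZ| = 34.0 together: it lies at the intersection of circle(S, 35.7) and circle(Z, 34.0). With |SZ| = 55.27, the foot of the radical line on SZ is 28.71 from S and the perpendicular offset is √(35.7² − 28.71²) = 21.22. Taking the right-of-SZ solution: D = (14.62, -6.448).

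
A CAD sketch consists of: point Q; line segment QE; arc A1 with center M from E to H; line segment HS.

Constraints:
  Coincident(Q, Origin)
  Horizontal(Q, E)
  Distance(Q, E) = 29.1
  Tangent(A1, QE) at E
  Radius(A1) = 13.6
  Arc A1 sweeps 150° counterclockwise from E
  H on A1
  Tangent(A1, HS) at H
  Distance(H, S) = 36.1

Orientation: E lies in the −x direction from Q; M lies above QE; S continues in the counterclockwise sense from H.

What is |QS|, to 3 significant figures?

69.0

On A1, E sits at bearing -90° from M; a 150° counterclockwise sweep puts H at bearing 60°, so H = M + 13.6·(cos 60°, sin 60°) = (-22.3, 25.4). Tangency of A1 to HS means the radius MH is perpendicular to HS, so HS runs along (−sin 60°, cos 60°); with |HS| = 36.1, S = (-53.6, 43.4). Then |QS| = |S − Q| = 69.0.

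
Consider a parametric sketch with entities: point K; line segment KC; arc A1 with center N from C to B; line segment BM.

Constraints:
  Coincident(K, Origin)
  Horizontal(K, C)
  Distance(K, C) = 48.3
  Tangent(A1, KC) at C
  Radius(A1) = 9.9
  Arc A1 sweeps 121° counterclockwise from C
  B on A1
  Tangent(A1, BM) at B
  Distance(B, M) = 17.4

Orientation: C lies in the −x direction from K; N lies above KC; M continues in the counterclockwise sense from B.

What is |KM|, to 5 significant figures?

57.218

K is at the origin; KC is horizontal with |KC| = 48.3 and C on the −x side, so C = (-48.300, 0.0000). Tangency of A1 to KC means the radius NC is perpendicular to KC, so N = C + (0, 9.9) = (-48.300, 9.9000). On A1, C sits at bearing -90° from N; a 121° counterclockwise sweep puts B at bearing 31°, so B = N + 9.9·(cos 31°, sin 31°) = (-39.814, 14.999). Tangency of A1 to BM means the radius NB is perpendicular to BM, so BM runs along (−sin 31°, cos 31°); with |BM| = 17.4, M = (-48.776, 29.914). Then |KM| = |M − K| = 57.218.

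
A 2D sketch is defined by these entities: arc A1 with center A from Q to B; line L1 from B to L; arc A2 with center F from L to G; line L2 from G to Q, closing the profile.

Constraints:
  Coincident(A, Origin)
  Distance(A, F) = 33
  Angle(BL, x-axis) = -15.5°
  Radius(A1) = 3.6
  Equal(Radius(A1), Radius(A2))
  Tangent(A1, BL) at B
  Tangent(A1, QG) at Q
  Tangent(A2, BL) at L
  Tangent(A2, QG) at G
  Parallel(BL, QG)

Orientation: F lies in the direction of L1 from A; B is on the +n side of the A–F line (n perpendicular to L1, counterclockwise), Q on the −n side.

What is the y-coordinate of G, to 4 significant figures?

-12.29

The slot axis is L1's direction at -15.5°, so u = (cos -15.5°, sin -15.5°) = (0.9636, -0.2672) and n = (−sin -15.5°, cos -15.5°) = (0.2672, 0.9636). A is at the origin and F lies 33.0 along u from A, so F = 33.0·u = (31.80, -8.819). Tangency of A1 to both parallel lines with radius 3.6 puts B and Q at A ± 3.6·n: B = (0.9621, 3.469), Q = (-0.9621, -3.469). Equal radii place L and G the same way about F: L = F + 3.6·n = (32.76, -5.350), G = F − 3.6·n = (30.84, -12.29). So G.y = -12.29.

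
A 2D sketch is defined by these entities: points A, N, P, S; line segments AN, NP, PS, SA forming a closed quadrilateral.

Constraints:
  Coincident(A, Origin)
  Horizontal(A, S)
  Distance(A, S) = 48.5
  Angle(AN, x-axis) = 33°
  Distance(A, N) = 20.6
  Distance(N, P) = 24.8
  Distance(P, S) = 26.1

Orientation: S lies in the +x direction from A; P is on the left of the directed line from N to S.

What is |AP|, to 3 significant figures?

45.4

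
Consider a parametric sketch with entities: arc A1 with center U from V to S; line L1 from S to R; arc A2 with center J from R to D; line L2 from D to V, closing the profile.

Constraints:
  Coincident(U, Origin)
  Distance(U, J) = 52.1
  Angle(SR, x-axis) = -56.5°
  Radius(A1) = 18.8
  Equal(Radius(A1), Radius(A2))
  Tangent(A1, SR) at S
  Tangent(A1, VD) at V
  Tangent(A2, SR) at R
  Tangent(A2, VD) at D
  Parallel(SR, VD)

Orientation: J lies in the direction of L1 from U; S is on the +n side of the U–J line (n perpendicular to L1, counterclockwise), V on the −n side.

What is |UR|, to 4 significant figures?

55.39

Tangency of A1 to both parallel lines with radius 18.8 puts S and V at U ± 18.8·n: S = (15.68, 10.38), V = (-15.68, -10.38). Equal radii place R and D the same way about J: R = J + 18.8·n = (44.43, -33.07), D = J − 18.8·n = (13.08, -53.82). Then |UR| = |R − U| = 55.39.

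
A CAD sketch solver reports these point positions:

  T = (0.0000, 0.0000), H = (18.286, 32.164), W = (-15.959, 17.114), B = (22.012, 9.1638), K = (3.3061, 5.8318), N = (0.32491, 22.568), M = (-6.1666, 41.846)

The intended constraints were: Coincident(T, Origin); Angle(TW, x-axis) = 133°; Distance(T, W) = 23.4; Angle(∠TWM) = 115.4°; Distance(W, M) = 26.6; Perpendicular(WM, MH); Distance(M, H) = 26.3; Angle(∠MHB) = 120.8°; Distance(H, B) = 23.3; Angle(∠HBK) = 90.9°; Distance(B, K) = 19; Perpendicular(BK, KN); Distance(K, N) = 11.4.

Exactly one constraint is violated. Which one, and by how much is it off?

Distance(K, N) = 11.4 — off by 5.60.

T = (0.00, 0.00) ✓; TW at 133.0° ✓; |TW| = 23.40 ✓; ∠TWM = 115.4° ✓; |WM| = 26.60 ✓; ∠(WM, MH) = 90.00° ✓; |MH| = 26.30 ✓; ∠MHB = 120.8° ✓; |HB| = 23.30 ✓; ∠HBK = 90.90° ✓; |BK| = 19.00 ✓; ∠(BK, KN) = 90.00° ✓; |KN| = 17.00 ✗.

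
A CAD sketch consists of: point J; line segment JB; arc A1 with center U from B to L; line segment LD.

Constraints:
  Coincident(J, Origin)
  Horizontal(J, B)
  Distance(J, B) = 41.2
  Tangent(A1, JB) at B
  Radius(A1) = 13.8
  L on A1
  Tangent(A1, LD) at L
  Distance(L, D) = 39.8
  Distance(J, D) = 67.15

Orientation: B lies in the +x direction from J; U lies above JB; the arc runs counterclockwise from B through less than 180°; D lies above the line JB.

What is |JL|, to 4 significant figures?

57.20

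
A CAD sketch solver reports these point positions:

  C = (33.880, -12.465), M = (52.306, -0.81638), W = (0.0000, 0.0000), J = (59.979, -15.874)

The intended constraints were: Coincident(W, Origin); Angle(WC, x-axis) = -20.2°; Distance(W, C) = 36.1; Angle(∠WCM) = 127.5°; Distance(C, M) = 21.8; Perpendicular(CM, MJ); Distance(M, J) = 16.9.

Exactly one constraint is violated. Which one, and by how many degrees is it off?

Perpendicular(CM, MJ) — off by 5.30°.

W = (0.00, 0.00) ✓; WC at -20.20° ✓; |WC| = 36.10 ✓; ∠WCM = 127.5° ✓; |CM| = 21.80 ✓; ∠(CM, MJ) = 95.30° ✗; |MJ| = 16.90 ✓.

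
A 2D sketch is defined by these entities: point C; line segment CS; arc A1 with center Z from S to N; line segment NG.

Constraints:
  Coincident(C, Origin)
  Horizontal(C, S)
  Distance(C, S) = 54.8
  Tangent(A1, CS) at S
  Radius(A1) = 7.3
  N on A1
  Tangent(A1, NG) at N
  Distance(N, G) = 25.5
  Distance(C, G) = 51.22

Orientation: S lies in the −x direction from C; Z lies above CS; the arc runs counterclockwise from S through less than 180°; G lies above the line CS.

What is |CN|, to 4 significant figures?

48.04

C is at the origin; CS is horizontal with |CS| = 54.8 and S on the −x side, so S = (-54.80, 0.000). A1 meets CS tangentially, so ZS is at right angles to CS, so Z = S + (0, 7.3) = (-54.80, 7.300). Since ZN ⟂ NG (tangency), |ZG| = √(7.3² + 25.5²) = 26.52 regardless of where N sits on A1. So G lies on both circle(C, 51.22) and circle(Z, 26.52); the above-CS intersection is G = (-41.38, 30.18). N is the foot of the tangent from G: N = (-47.73, 5.483).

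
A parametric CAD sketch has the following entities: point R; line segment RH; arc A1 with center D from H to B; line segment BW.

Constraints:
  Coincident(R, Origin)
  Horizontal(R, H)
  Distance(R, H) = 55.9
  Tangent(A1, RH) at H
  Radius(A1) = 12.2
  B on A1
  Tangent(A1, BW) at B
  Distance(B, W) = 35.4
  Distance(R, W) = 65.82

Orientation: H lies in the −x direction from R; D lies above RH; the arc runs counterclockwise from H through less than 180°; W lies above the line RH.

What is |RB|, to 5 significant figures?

45.502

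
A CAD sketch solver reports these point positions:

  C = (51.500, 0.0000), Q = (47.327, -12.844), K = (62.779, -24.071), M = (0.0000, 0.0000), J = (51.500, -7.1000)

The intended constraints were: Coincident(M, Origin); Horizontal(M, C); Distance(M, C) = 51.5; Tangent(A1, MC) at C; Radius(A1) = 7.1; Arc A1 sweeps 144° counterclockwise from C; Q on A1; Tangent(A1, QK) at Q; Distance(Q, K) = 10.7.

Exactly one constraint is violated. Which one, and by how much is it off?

Distance(Q, K) = 10.7 — off by 8.40.

M = (0.00, 0.00) ✓; M.y = 0.00, C.y = 0.00 ✓; |MC| = 51.50 ✓; ∠(JC, CM) = 90.00° ✓; |JC| = 7.100 ✓; bearing(J→Q) − bearing(J→C) = 144.0° ✓; |JQ| = 7.100 ✓; ∠(JQ, QK) = 90.00° ✓; |QK| = 19.10 ✗.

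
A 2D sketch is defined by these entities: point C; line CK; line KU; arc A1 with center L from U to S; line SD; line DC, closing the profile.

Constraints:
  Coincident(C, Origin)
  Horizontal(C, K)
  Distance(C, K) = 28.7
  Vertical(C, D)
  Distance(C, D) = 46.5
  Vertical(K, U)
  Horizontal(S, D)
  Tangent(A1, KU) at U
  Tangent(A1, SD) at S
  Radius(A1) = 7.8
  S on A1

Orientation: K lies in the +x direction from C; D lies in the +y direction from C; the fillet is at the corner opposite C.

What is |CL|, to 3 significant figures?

44.0

C is at the origin; C and K share the same y with |CK| = 28.7 and K on the +x side, so K = (28.7, 0.00). CD is vertical with |CD| = 46.5 and D on the +y side, so D = (0.00, 46.5). The virtual corner opposite C is at (28.7, 46.5). Since A1 is tangent to KU there, LU ⟂ KU and since A1 is tangent to SD there, LS ⟂ SD, with radius 7.8, so the center L sits 7.8 in from both sides at L = (20.9, 38.7). Then |CL| = |L − C| = 44.0.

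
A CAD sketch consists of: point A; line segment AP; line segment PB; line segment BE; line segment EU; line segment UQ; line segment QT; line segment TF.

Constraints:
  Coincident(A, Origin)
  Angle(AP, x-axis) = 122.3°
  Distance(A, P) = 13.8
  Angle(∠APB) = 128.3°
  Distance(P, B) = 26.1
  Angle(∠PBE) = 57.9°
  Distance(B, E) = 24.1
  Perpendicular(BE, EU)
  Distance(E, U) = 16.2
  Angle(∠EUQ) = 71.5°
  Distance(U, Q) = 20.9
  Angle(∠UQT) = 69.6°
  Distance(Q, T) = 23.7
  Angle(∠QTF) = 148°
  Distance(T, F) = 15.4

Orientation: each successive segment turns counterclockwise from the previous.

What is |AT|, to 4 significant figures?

33.55

A is at the origin; AP runs at 122.3° with length 13.8, so P = (-7.374, 11.66). ∠APB = 128.3° gives PB at 174.0° from the x-axis; with |PB| = 26.1, B = (-33.33, 14.39). ∠PBE = 57.9° gives BE at -63.90° from the x-axis; with |BE| = 24.1, E = (-22.73, -7.250). The perpendicularity gives EU at right angles to BE, so EU runs at 26.10°; with |EU| = 16.2, U = (-8.181, -0.1226). ∠EUQ = 71.5° gives UQ at 134.6° from the x-axis; with |UQ| = 20.9, Q = (-22.86, 14.76). ∠UQT = 69.6° gives QT at -115.0° from the x-axis; with |QT| = 23.7, T = (-32.87, -6.721). Then |AT| = |T − A| = 33.55.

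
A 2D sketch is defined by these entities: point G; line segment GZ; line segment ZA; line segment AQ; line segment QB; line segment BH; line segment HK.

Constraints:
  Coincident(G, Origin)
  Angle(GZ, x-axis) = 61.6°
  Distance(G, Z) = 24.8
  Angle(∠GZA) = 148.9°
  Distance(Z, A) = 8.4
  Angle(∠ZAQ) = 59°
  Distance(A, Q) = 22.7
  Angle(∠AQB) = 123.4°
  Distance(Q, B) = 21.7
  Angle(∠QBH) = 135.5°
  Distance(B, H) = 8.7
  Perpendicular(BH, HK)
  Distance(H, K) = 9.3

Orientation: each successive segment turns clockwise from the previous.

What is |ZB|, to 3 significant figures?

32.2

G is at the origin; GZ runs at 61.6° with length 24.8, so Z = (11.8, 21.8). ∠GZA = 148.9° gives ZA at 30.5° from the x-axis; with |ZA| = 8.4, A = (19.0, 26.1). ∠ZAQ = 59.0° gives AQ at -90.5° from the x-axis; with |AQ| = 22.7, Q = (18.8, 3.38). ∠AQB = 123.4° gives QB at -147° from the x-axis; with |QB| = 21.7, B = (0.615, -8.41). Then |ZB| = |B − Z| = 32.2.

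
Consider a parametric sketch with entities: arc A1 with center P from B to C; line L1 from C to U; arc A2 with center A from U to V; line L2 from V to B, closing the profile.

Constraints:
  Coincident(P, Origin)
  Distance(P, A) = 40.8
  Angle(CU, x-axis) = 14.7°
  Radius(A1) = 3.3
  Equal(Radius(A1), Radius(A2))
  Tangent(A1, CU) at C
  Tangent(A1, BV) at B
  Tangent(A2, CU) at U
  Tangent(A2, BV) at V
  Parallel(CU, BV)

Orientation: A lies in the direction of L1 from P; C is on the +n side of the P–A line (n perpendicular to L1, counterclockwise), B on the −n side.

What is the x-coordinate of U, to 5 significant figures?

38.627

The slot axis is L1's direction at 14.7°, so u = (cos 14.7°, sin 14.7°) = (0.96727, 0.25376) and n = (−sin 14.7°, cos 14.7°) = (-0.25376, 0.96727). P is at the origin and A lies 40.8 along u from P, so A = 40.8·u = (39.465, 10.353). Tangency of A1 to both parallel lines with radius 3.3 puts C and B at P ± 3.3·n: C = (-0.83740, 3.1920), B = (0.83740, -3.1920). Equal radii place U and V the same way about A: U = A + 3.3·n = (38.627, 13.545), V = A − 3.3·n = (40.302, 7.1613). So U.x = 38.627.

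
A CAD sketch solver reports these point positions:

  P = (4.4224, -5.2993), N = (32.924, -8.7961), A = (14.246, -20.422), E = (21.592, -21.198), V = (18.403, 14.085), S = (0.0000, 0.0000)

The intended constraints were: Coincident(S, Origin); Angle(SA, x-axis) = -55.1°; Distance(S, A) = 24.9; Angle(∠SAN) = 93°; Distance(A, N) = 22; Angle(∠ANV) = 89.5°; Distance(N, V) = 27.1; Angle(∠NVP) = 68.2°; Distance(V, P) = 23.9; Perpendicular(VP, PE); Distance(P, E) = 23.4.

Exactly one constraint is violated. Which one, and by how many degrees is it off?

Perpendicular(VP, PE) — off by 7.00°.

S = (0.00, 0.00) ✓; SA at -55.10° ✓; |SA| = 24.90 ✓; ∠SAN = 93.00° ✓; |AN| = 22.00 ✓; ∠ANV = 89.50° ✓; |NV| = 27.10 ✓; ∠NVP = 68.20° ✓; |VP| = 23.90 ✓; ∠(VP, PE) = 83.00° ✗; |PE| = 23.40 ✓.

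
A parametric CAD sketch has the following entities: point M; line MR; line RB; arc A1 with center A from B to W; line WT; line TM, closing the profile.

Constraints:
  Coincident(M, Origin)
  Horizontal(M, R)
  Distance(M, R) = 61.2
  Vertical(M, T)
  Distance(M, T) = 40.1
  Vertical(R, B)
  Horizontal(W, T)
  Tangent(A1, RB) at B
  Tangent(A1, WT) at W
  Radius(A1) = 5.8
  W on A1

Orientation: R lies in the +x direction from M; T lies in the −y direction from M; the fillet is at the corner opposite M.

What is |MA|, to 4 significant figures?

65.16

M and T share the same x with |MT| = 40.1 and T on the −y side, so T = (0.000, -40.10). The virtual corner opposite M is at (61.20, -40.10). Tangency of A1 to RB means the radius AB is perpendicular to RB and since A1 is tangent to WT there, AW ⟂ WT, with radius 5.8, so the center A sits 5.8 in from both sides at A = (55.40, -34.30). Then |MA| = |A − M| = 65.16.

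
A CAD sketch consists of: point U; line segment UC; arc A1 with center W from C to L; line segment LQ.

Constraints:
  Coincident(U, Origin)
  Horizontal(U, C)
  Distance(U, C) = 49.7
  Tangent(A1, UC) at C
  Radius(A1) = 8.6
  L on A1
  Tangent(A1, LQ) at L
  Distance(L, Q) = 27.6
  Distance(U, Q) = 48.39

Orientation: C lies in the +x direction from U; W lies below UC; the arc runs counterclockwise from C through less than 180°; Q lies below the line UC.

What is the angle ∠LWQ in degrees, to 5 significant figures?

72.693°

U is at the origin; UC is horizontal with |UC| = 49.7 and C on the +x side, so C = (49.700, 0.0000). A1 meets UC tangentially, so WC is at right angles to UC, so W = C + (0, -8.6) = (49.700, -8.6000). Since WL ⟂ LQ (tangency), |WQ| = √(8.6² + 27.6²) = 28.909 regardless of where L sits on A1. So Q lies on both circle(U, 48.39) and circle(W, 28.909); the below-UC intersection is Q = (34.953, -33.465). L is the foot of the tangent from Q: L = (41.333, -6.6121).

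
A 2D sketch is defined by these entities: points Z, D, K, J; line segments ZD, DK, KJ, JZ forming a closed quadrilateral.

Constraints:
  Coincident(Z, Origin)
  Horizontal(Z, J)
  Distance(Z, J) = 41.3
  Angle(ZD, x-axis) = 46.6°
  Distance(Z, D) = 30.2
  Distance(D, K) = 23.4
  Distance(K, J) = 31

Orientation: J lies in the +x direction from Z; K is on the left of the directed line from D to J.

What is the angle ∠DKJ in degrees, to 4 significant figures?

65.36°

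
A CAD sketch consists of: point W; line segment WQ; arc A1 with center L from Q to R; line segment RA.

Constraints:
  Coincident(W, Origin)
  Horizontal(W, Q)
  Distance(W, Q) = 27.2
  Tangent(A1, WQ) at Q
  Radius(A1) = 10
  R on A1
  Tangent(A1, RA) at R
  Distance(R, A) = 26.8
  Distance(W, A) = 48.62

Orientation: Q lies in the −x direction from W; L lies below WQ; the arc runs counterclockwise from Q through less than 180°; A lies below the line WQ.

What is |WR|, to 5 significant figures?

38.955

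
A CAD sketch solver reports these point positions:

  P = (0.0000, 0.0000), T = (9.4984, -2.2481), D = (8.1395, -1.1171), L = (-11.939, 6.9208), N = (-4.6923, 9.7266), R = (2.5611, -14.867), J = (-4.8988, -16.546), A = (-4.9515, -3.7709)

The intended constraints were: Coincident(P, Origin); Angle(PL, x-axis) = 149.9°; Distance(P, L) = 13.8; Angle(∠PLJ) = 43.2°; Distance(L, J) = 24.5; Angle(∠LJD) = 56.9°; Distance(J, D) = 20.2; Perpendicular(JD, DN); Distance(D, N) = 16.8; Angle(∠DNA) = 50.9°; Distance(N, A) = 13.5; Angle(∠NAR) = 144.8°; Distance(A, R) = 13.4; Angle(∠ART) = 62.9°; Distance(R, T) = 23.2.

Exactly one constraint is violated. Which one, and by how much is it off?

Distance(R, T) = 23.2 — off by 8.80.

P = (0.00, 0.00) ✓; PL at 149.9° ✓; |PL| = 13.80 ✓; ∠PLJ = 43.20° ✓; |LJ| = 24.50 ✓; ∠LJD = 56.90° ✓; |JD| = 20.20 ✓; ∠(JD, DN) = 90.00° ✓; |DN| = 16.80 ✓; ∠DNA = 50.90° ✓; |NA| = 13.50 ✓; ∠NAR = 144.8° ✓; |AR| = 13.40 ✓; ∠ART = 62.90° ✓; |RT| = 14.40 ✗.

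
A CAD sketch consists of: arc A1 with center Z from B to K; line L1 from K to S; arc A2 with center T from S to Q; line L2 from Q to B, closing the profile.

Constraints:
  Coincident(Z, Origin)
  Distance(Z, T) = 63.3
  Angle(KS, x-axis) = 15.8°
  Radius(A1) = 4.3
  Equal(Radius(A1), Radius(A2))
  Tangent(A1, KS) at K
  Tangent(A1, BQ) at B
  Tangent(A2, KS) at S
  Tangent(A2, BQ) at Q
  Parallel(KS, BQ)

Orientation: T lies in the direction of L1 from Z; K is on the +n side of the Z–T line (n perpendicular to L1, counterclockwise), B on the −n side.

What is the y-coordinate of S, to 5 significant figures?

21.373

Tangency of A1 to both parallel lines with radius 4.3 puts K and B at Z ± 4.3·n: K = (-1.1708, 4.1375), B = (1.1708, -4.1375). Equal radii place S and Q the same way about T: S = T + 4.3·n = (59.738, 21.373), Q = T − 4.3·n = (62.079, 13.098). So S.y = 21.373.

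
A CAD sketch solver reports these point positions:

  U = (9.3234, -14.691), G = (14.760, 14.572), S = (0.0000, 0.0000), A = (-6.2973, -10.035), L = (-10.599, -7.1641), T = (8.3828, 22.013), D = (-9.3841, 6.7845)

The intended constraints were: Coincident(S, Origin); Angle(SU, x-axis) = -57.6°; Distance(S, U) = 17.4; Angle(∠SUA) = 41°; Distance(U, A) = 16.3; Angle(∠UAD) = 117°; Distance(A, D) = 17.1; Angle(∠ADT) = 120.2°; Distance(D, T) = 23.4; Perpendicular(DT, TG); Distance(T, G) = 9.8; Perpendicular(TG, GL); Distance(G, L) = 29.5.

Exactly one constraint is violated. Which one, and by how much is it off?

Distance(G, L) = 29.5 — off by 3.90.

S = (0.00, 0.00) ✓; SU at -57.60° ✓; |SU| = 17.40 ✓; ∠SUA = 41.00° ✓; |UA| = 16.30 ✓; ∠UAD = 117.0° ✓; |AD| = 17.10 ✓; ∠ADT = 120.2° ✓; |DT| = 23.40 ✓; ∠(DT, TG) = 90.00° ✓; |TG| = 9.800 ✓; ∠(TG, GL) = 90.00° ✓; |GL| = 33.40 ✗.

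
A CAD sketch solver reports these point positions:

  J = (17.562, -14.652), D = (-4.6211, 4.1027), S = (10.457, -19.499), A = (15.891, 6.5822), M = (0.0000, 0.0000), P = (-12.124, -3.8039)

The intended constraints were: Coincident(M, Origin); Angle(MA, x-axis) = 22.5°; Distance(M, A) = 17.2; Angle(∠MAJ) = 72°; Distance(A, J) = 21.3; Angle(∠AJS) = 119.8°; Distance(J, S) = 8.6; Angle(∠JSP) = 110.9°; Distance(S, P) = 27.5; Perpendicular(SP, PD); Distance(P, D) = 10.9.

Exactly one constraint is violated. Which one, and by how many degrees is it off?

Perpendicular(SP, PD) — off by 8.70°.

M = (0.00, 0.00) ✓; MA at 22.50° ✓; |MA| = 17.20 ✓; ∠MAJ = 72.00° ✓; |AJ| = 21.30 ✓; ∠AJS = 119.8° ✓; |JS| = 8.601 ✓; ∠JSP = 110.9° ✓; |SP| = 27.50 ✓; ∠(SP, PD) = 98.70° ✗; |PD| = 10.90 ✓.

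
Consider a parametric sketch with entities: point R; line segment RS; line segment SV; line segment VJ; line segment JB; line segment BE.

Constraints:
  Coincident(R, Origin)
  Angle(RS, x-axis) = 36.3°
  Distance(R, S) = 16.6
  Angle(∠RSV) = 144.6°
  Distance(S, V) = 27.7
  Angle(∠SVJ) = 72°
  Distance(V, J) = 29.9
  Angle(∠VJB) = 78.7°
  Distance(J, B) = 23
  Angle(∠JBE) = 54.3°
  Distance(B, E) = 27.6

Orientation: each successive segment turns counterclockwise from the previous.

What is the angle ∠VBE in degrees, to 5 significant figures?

5.3887°

∠VJB = 78.7° gives JB at -79.000° from the x-axis; with |JB| = 23.0, B = (-3.4350, 13.706). ∠JBE = 54.3° gives BE at 46.700° from the x-axis; with |BE| = 27.6, E = (15.494, 33.792). Then cos ∠VBE = BV·BE / (|BV||BE|), giving 5.3887°.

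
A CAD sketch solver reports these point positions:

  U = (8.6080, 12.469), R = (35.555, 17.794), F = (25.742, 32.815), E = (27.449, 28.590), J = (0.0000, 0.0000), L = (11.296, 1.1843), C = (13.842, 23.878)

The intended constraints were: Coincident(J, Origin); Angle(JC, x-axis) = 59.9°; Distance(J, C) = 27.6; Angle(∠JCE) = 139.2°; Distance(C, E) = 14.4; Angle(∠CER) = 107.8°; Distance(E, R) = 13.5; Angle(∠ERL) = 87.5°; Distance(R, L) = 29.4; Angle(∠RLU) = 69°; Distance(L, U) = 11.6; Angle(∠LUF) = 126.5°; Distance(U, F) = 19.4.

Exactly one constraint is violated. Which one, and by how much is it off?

Distance(U, F) = 19.4 — off by 7.20.

J = (0.00, 0.00) ✓; JC at 59.90° ✓; |JC| = 27.60 ✓; ∠JCE = 139.2° ✓; |CE| = 14.40 ✓; ∠CER = 107.8° ✓; |ER| = 13.50 ✓; ∠ERL = 87.50° ✓; |RL| = 29.40 ✓; ∠RLU = 69.00° ✓; |LU| = 11.60 ✓; ∠LUF = 126.5° ✓; |UF| = 26.60 ✗.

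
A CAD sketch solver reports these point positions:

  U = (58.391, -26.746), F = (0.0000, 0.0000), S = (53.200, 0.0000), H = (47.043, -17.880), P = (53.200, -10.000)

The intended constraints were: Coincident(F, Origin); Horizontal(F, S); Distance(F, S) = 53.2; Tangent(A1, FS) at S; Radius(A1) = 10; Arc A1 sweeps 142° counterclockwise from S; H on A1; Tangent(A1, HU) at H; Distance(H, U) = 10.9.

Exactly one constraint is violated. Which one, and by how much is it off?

Distance(H, U) = 10.9 — off by 3.50.

F = (0.00, 0.00) ✓; F.y = 0.00, S.y = 0.00 ✓; |FS| = 53.20 ✓; ∠(PS, SF) = 90.00° ✓; |PS| = 10.00 ✓; bearing(P→H) − bearing(P→S) = 142.0° ✓; |PH| = 10.00 ✓; ∠(PH, HU) = 90.00° ✓; |HU| = 14.40 ✗.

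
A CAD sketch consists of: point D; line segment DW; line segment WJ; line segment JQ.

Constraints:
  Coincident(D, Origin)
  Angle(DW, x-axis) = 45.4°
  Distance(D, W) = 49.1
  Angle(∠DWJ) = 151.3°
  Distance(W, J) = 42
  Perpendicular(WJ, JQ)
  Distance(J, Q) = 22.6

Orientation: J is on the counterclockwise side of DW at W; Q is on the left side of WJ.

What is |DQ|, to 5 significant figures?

85.074

∠DWJ = 151.3°, so WJ runs at 45.4° + (180° − 151.3°) = 74.100° from the x-axis; with |WJ| = 42.0, J = W + 42.0·(cos 74.100°, sin 74.100°) = (45.982, 75.354). The perpendicularity gives JQ at right angles to WJ; with |JQ| = 22.6 on the left of WJ, Q = J + 22.6·(-0.96174, 0.27396) = (24.247, 81.545). Then |DQ| = |Q − D| = 85.074.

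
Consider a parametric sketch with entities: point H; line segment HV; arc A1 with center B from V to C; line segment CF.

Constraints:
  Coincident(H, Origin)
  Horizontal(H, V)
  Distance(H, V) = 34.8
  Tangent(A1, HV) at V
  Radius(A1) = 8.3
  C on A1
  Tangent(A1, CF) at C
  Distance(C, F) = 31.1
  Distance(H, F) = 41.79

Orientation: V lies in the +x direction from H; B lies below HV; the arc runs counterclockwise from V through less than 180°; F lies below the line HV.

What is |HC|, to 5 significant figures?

27.477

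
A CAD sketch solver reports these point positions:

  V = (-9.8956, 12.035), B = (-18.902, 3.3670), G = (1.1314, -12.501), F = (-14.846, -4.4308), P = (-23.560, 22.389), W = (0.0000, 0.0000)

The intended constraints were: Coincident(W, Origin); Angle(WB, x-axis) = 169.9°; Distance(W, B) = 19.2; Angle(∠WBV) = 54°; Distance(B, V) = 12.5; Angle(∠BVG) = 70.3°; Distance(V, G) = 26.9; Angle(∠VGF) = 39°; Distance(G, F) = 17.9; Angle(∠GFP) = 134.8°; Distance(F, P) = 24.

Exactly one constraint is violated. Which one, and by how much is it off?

Distance(F, P) = 24 — off by 4.20.

W = (0.00, 0.00) ✓; WB at 169.9° ✓; |WB| = 19.20 ✓; ∠WBV = 54.00° ✓; |BV| = 12.50 ✓; ∠BVG = 70.30° ✓; |VG| = 26.90 ✓; ∠VGF = 39.00° ✓; |GF| = 17.90 ✓; ∠GFP = 134.8° ✓; |FP| = 28.20 ✗.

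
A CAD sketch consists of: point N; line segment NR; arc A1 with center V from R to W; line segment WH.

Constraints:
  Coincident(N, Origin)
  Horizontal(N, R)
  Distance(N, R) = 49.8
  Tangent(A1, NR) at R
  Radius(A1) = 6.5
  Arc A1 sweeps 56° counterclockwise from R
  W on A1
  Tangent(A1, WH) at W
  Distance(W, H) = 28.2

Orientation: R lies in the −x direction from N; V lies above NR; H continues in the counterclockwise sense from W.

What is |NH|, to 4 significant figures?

38.85

N is at the origin; NR is horizontal with |NR| = 49.8 and R on the −x side, so R = (-49.80, 0.000). Since A1 is tangent to NR there, VR ⟂ NR, so V = R + (0, 6.5) = (-49.80, 6.500). On A1, R sits at bearing -90° from V; a 56° counterclockwise sweep puts W at bearing -34°, so W = V + 6.5·(cos -34°, sin -34°) = (-44.41, 2.865). Tangency of A1 to WH means the radius VW is perpendicular to WH, so WH runs along (−sin -34°, cos -34°); with |WH| = 28.2, H = (-28.64, 26.24). Then |NH| = |H − N| = 38.85.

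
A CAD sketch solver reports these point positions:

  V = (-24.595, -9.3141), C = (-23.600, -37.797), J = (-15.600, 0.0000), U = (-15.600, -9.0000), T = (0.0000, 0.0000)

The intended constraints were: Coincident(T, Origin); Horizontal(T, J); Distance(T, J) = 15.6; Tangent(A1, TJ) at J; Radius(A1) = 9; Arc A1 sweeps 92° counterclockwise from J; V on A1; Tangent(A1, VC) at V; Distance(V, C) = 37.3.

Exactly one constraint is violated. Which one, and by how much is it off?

Distance(V, C) = 37.3 — off by 8.80.

T = (0.00, 0.00) ✓; T.y = 0.00, J.y = 0.00 ✓; |TJ| = 15.60 ✓; ∠(UJ, JT) = 90.00° ✓; |UJ| = 9.000 ✓; bearing(U→V) − bearing(U→J) = 92.00° ✓; |UV| = 9.000 ✓; ∠(UV, VC) = 90.00° ✓; |VC| = 28.50 ✗.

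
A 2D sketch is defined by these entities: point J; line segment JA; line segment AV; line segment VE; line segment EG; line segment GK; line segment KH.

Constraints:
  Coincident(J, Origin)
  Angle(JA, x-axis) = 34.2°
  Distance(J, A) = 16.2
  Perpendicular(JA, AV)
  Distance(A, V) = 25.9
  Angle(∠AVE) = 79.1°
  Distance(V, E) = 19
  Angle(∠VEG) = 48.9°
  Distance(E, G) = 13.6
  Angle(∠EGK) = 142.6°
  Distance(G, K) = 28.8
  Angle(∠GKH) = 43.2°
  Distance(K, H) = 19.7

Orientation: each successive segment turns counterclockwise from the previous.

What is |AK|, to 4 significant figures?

24.92

J is at the origin; JA runs at 34.2° with length 16.2, so A = (13.40, 9.106). JA ⟂ AV, so AV runs at 124.2°; with |AV| = 25.9, V = (-1.159, 30.53). ∠AVE = 79.1° gives VE at -134.9° from the x-axis; with |VE| = 19.0, E = (-14.57, 17.07). ∠VEG = 48.9° gives EG at -3.800° from the x-axis; with |EG| = 13.6, G = (-1.001, 16.17). ∠EGK = 142.6° gives GK at 33.60° from the x-axis; with |GK| = 28.8, K = (22.99, 32.11). Then |AK| = |K − A| = 24.92.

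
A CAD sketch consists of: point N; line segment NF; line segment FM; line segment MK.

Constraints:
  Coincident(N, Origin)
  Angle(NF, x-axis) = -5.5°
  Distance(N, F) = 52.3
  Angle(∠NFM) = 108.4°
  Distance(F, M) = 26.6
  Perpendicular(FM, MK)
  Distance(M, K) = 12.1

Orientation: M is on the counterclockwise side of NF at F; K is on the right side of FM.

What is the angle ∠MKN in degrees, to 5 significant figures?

34.930°

N is at the origin; NF runs at -5.5° with length 52.3, so F = 52.3·(cos -5.5°, sin -5.5°) = (52.059, -5.0127). ∠NFM = 108.4°, so FM runs at -5.5° + (180° − 108.4°) = 66.100° from the x-axis; with |FM| = 26.6, M = F + 26.6·(cos 66.100°, sin 66.100°) = (62.836, 19.306). FM is perpendicular to MK; with |MK| = 12.1 on the right of FM, K = M + 12.1·(0.91425, -0.40514) = (73.898, 14.404). Then cos ∠MKN = KM·KN / (|KM||KN|), giving 34.930°.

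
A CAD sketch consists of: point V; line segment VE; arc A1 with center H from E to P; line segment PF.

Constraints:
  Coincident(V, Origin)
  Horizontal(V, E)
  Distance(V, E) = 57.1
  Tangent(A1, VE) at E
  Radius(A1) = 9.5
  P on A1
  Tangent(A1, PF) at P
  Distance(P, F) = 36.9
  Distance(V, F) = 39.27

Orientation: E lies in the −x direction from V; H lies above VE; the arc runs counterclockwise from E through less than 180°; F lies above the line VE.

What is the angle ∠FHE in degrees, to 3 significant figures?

123°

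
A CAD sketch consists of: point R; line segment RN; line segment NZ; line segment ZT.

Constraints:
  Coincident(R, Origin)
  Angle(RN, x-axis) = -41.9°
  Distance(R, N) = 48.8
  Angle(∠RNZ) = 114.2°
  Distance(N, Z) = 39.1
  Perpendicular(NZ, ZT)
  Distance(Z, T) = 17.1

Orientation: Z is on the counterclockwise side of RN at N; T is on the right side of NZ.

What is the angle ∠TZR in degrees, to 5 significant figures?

126.98°

R is at the origin; RN runs at -41.9° with length 48.8, so N = 48.8·(cos -41.9°, sin -41.9°) = (36.322, -32.590). ∠RNZ = 114.2°, so NZ runs at -41.9° + (180° − 114.2°) = 23.900° from the x-axis; with |NZ| = 39.1, Z = N + 39.1·(cos 23.900°, sin 23.900°) = (72.070, -16.749). NZ is perpendicular to ZT; with |ZT| = 17.1 on the right of NZ, T = Z + 17.1·(0.40514, -0.91425) = (78.998, -32.383). Then cos ∠TZR = ZT·ZR / (|ZT||ZR|), giving 126.98°.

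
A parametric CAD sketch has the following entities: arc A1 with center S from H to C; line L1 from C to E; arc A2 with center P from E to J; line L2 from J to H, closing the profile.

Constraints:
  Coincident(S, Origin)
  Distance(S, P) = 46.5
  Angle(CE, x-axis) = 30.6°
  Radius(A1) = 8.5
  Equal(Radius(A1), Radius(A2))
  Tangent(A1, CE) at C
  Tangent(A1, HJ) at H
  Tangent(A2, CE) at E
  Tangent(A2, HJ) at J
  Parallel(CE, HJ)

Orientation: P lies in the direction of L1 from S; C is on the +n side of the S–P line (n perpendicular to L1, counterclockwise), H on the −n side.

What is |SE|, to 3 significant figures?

47.3

The slot axis is L1's direction at 30.6°, so u = (cos 30.6°, sin 30.6°) = (0.861, 0.509) and n = (−sin 30.6°, cos 30.6°) = (-0.509, 0.861). S is at the origin and P lies 46.5 along u from S, so P = 46.5·u = (40.0, 23.7). Tangency of A1 to both parallel lines with radius 8.5 puts C and H at S ± 8.5·n: C = (-4.33, 7.32), H = (4.33, -7.32). Equal radii place E and J the same way about P: E = P + 8.5·n = (35.7, 31.0), J = P − 8.5·n = (44.4, 16.4). Then |SE| = |E − S| = 47.3.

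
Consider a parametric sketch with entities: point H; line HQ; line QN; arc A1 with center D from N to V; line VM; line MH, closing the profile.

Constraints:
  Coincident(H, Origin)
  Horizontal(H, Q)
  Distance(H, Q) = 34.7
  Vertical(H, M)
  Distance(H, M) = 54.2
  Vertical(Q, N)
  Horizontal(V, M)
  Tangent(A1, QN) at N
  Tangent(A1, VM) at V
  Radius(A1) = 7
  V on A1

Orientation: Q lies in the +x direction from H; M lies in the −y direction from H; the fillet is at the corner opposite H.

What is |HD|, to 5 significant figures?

54.728

H is at the origin; H and Q share the same y with |HQ| = 34.7 and Q on the +x side, so Q = (34.700, 0.0000). HM is vertical with |HM| = 54.2 and M on the −y side, so M = (0.0000, -54.200). The virtual corner opposite H is at (34.700, -54.200). Tangency of A1 to QN means the radius DN is perpendicular to QN and tangency of A1 to VM means the radius DV is perpendicular to VM, with radius 7.0, so the center D sits 7.0 in from both sides at D = (27.700, -47.200). Then |HD| = |D − H| = 54.728.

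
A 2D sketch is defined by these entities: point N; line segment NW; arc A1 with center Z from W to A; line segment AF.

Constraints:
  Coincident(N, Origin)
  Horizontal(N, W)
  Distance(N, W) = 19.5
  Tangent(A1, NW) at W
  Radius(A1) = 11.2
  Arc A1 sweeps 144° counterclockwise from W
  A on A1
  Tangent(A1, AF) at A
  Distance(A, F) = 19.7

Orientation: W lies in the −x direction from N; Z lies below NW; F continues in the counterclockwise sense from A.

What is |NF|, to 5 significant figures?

33.418

N is at the origin; NW is horizontal with |NW| = 19.5 and W on the −x side, so W = (-19.500, 0.0000). Since A1 is tangent to NW there, ZW ⟂ NW, so Z = W + (0, -11.2) = (-19.500, -11.200). On A1, W sits at bearing 90° from Z; a 144° counterclockwise sweep puts A at bearing 234°, so A = Z + 11.2·(cos 234°, sin 234°) = (-26.083, -20.261). A1 meets AF tangentially, so ZA is at right angles to AF, so AF runs along (−sin 234°, cos 234°); with |AF| = 19.7, F = (-10.146, -31.840). Then |NF| = |F − N| = 33.418.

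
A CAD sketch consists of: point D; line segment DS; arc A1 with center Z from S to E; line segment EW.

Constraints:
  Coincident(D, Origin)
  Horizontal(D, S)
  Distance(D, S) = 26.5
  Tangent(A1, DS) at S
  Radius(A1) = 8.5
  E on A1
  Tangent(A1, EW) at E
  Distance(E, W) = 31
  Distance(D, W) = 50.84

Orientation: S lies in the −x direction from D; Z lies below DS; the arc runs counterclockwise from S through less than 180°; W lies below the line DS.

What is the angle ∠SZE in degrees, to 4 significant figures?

97.38°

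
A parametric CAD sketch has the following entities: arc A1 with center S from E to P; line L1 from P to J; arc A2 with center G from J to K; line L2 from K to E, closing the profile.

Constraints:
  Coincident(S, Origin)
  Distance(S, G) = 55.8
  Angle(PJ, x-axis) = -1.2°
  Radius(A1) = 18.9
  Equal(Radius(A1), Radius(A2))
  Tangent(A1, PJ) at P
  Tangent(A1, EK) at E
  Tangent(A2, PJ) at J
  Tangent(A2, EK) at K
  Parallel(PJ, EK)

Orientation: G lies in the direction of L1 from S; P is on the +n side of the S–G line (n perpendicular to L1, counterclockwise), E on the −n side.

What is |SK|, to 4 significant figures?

58.91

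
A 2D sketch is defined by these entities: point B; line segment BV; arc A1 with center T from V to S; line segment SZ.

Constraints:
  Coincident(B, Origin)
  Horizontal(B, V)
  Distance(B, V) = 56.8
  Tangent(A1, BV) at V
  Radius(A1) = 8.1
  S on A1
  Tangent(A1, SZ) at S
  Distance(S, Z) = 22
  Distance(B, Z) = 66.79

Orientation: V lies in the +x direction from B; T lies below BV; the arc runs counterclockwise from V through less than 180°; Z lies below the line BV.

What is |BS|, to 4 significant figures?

50.82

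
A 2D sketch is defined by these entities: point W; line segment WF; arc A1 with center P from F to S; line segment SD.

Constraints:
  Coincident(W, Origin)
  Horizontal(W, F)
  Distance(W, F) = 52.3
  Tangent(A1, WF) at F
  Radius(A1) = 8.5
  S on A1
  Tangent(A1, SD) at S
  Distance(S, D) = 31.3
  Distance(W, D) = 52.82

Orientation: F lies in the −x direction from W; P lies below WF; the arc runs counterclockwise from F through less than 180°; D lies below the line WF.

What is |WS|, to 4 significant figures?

60.27

Checks: |WF| = 52.30 ✓; |PS| = 8.500 ✓; ∠(PS, SD) = 90.00° ✓; |SD| = 31.30 ✓; |WD| = 52.82 ✓.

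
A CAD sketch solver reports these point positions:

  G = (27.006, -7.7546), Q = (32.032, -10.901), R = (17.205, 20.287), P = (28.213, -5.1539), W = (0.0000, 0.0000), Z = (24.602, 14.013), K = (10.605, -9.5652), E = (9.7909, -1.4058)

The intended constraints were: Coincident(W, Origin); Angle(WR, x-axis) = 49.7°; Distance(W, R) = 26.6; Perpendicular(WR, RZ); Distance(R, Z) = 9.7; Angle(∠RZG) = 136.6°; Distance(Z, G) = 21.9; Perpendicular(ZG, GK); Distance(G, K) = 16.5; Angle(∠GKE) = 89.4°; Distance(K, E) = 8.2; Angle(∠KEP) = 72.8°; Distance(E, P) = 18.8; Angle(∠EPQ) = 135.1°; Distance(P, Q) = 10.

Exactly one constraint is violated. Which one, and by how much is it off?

Distance(P, Q) = 10 — off by 3.10.

W = (0.00, 0.00) ✓; WR at 49.70° ✓; |WR| = 26.60 ✓; ∠(WR, RZ) = 90.00° ✓; |RZ| = 9.699 ✓; ∠RZG = 136.6° ✓; |ZG| = 21.90 ✓; ∠(ZG, GK) = 90.00° ✓; |GK| = 16.50 ✓; ∠GKE = 89.40° ✓; |KE| = 8.200 ✓; ∠KEP = 72.80° ✓; |EP| = 18.80 ✓; ∠EPQ = 135.1° ✓; |PQ| = 6.900 ✗.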